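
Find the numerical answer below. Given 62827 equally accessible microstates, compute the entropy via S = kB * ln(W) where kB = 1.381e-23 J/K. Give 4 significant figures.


Step 1: ln(W) = ln(62827) = 11.05
Step 2: S = kB * ln(W) = 1.381e-23 * 11.05
Step 3: S = 1.526e-22 J/K

1.526e-22


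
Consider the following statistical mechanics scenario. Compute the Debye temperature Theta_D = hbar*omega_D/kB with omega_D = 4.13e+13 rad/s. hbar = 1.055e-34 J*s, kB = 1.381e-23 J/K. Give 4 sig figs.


Step 1: hbar*omega_D = 1.055e-34 * 4.13e+13 = 4.357e-21 J
Step 2: Theta_D = 4.357e-21 / 1.381e-23
Step 3: Theta_D = 315.5 K

315.5


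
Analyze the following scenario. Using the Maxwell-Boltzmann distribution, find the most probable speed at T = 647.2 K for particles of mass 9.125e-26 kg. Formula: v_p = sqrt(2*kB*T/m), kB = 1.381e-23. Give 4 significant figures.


Step 1: Numerator = 2*kB*T = 2*1.381e-23*647.2 = 1.788e-20
Step 2: Ratio = 1.788e-20 / 9.125e-26 = 1.959e+05
Step 3: v_p = sqrt(1.959e+05) = 442.6 m/s

442.6


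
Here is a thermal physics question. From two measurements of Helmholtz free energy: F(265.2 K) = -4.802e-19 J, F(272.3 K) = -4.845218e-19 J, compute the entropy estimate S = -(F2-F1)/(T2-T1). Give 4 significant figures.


Step 1: dF = F2 - F1 = -4.845218e-19 - (-4.802e-19) = -4.3218e-21 J
Step 2: dT = T2 - T1 = 272.3 - 265.2 = 7.1 K
Step 3: S = -dF/dT = -(-4.3218e-21)/7.1 = 6.087e-22 J/K

6.087e-22


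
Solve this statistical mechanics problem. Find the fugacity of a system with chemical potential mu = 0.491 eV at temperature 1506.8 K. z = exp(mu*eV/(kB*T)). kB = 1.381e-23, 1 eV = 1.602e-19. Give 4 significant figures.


Step 1: Convert mu to Joules: 0.491*1.602e-19 = 7.866e-20 J
Step 2: kB*T = 1.381e-23*1506.8 = 2.081e-20 J
Step 3: mu/(kB*T) = 3.78
Step 4: z = exp(3.78) = 43.82

43.82


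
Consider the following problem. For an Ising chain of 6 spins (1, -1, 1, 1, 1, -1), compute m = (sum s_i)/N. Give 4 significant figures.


Step 1: Count up spins (+1): 4, down spins (-1): 2
Step 2: Total magnetization M = 4 - 2 = 2
Step 3: m = M/N = 2/6 = 0.3333

0.3333


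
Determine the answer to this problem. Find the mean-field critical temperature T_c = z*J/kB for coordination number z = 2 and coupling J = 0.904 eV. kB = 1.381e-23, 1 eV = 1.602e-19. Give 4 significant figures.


Step 1: z*J = 2*0.904 = 1.808 eV
Step 2: Convert to Joules: 1.808*1.602e-19 = 2.896e-19 J
Step 3: T_c = 2.896e-19 / 1.381e-23 = 2.097e+04 K

2.097e+04


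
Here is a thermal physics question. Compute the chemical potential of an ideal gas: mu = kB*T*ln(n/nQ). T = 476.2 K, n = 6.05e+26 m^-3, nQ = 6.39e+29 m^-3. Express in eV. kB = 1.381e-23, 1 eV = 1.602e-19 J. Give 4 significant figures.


Step 1: n/nQ = 6.05e+26/6.39e+29 = 0.0009468
Step 2: ln(n/nQ) = -6.962
Step 3: mu = kB*T*ln(n/nQ) = 6.576e-21*-6.962 = -4.579e-20 J
Step 4: Convert to eV: -4.579e-20/1.602e-19 = -0.2858 eV

-0.2858


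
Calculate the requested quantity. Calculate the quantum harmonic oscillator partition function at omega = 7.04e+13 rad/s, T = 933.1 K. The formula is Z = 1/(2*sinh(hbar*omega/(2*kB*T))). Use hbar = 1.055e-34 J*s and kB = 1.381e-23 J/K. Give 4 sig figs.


Step 1: Compute x = hbar*omega/(kB*T) = 1.055e-34*7.04e+13/(1.381e-23*933.1) = 0.5764
Step 2: x/2 = 0.2882
Step 3: sinh(x/2) = 0.2922
Step 4: Z = 1/(2*0.2922) = 1.711

1.711


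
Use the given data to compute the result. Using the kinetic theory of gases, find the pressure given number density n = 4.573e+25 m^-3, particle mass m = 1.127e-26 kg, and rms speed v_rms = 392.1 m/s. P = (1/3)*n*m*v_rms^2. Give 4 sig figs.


Step 1: v_rms^2 = 392.1^2 = 1.537e+05
Step 2: n*m = 4.573e+25*1.127e-26 = 0.5154
Step 3: P = (1/3)*0.5154*1.537e+05 = 2.641e+04 Pa

2.641e+04


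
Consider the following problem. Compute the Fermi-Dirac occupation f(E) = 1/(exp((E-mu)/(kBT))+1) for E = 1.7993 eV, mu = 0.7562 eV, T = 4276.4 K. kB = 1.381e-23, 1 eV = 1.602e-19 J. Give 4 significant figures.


Step 1: (E - mu) = 1.7993 - 0.7562 = 1.043 eV
Step 2: Convert: (E-mu)*eV = 1.671e-19 J
Step 3: x = (E-mu)*eV/(kB*T) = 2.83
Step 4: f = 1/(exp(2.83)+1) = 0.05575

0.05575


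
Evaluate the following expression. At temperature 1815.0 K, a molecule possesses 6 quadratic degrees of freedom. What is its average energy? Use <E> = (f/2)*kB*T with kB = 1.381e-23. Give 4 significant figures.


Step 1: f/2 = 6/2 = 3
Step 2: kB*T = 1.381e-23 * 1815.0 = 2.507e-20
Step 3: <E> = 3 * 2.507e-20 = 7.52e-20 J

7.52e-20


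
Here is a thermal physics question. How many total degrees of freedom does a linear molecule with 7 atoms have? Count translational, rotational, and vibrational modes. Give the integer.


Step 1: Translational DOF = 3
Step 2: Rotational DOF (linear) = 2
Step 3: Vibrational DOF = 3*7 - 5 = 16
Step 4: Total = 3 + 2 + 16 = 21

21


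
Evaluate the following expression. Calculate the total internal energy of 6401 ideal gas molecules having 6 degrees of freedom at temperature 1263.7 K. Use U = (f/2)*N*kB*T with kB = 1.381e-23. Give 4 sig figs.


Step 1: f/2 = 6/2 = 3.0
Step 2: N*kB*T = 6401*1.381e-23*1263.7 = 1.117e-16
Step 3: U = 3.0 * 1.117e-16 = 3.351e-16 J

3.351e-16


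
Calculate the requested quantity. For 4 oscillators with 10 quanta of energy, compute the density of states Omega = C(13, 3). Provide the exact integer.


Step 1: Use binomial coefficient C(13, 3)
Step 2: Numerator = 13! / 10!
Step 3: Denominator = 3!
Step 4: Omega = 286

286


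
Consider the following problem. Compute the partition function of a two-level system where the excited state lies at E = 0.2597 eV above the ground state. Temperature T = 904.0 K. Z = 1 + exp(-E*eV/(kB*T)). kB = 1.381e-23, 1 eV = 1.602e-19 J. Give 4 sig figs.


Step 1: Compute beta*E = E*eV/(kB*T) = 0.2597*1.602e-19/(1.381e-23*904.0) = 3.333
Step 2: exp(-beta*E) = exp(-3.333) = 0.0357
Step 3: Z = 1 + 0.0357 = 1.036

1.036


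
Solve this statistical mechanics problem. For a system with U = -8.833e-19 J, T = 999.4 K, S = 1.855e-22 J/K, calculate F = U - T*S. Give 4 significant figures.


Step 1: T*S = 999.4 * 1.855e-22 = 1.854e-19 J
Step 2: F = U - T*S = -8.833e-19 - 1.854e-19
Step 3: F = -1.069e-18 J

-1.069e-18


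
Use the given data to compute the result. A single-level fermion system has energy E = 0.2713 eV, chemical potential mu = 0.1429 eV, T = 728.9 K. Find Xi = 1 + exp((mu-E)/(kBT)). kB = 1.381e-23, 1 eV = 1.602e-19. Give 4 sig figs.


Step 1: (mu - E) = 0.1429 - 0.2713 = -0.1284 eV
Step 2: x = (mu-E)*eV/(kB*T) = -0.1284*1.602e-19/(1.381e-23*728.9) = -2.043
Step 3: exp(x) = 0.1296
Step 4: Xi = 1 + 0.1296 = 1.13

1.13


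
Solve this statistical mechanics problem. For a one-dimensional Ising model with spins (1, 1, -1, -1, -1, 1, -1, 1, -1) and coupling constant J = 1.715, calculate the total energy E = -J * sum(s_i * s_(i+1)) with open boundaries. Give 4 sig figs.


Step 1: Nearest-neighbor products: 1, -1, 1, 1, -1, -1, -1, -1
Step 2: Sum of products = -2
Step 3: E = -1.715 * -2 = 3.43

3.43


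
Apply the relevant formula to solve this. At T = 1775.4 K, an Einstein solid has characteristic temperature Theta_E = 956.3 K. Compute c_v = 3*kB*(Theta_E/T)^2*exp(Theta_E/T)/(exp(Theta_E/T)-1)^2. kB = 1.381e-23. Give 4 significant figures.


Step 1: x = Theta_E/T = 956.3/1775.4 = 0.5386
Step 2: x^2 = 0.2901
Step 3: exp(x) = 1.714
Step 4: c_v = 3*1.381e-23*0.2901*1.714/(1.714-1)^2 = 4.044e-23

4.044e-23


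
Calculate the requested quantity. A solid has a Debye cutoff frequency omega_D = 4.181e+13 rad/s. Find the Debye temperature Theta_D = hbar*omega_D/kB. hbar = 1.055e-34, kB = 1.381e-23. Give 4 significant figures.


Step 1: hbar*omega_D = 1.055e-34 * 4.181e+13 = 4.411e-21 J
Step 2: Theta_D = 4.411e-21 / 1.381e-23
Step 3: Theta_D = 319.4 K

319.4


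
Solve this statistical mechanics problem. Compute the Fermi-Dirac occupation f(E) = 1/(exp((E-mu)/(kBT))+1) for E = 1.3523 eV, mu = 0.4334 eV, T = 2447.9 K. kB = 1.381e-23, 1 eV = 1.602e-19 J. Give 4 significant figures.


Step 1: (E - mu) = 1.3523 - 0.4334 = 0.9189 eV
Step 2: Convert: (E-mu)*eV = 1.472e-19 J
Step 3: x = (E-mu)*eV/(kB*T) = 4.355
Step 4: f = 1/(exp(4.355)+1) = 0.01269

0.01269


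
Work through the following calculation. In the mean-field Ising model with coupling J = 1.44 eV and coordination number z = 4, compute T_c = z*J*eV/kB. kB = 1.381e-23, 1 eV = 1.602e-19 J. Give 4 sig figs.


Step 1: z*J = 4*1.44 = 5.76 eV
Step 2: Convert to Joules: 5.76*1.602e-19 = 9.228e-19 J
Step 3: T_c = 9.228e-19 / 1.381e-23 = 6.682e+04 K

6.682e+04


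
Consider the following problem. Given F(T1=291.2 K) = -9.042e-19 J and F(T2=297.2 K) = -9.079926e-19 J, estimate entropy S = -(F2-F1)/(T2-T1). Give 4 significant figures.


Step 1: dF = F2 - F1 = -9.079926e-19 - (-9.042e-19) = -3.7926e-21 J
Step 2: dT = T2 - T1 = 297.2 - 291.2 = 6 K
Step 3: S = -dF/dT = -(-3.7926e-21)/6 = 6.321e-22 J/K

6.321e-22


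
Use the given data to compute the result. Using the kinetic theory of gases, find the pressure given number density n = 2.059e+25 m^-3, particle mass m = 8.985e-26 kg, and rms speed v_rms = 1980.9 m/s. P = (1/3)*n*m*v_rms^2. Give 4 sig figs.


Step 1: v_rms^2 = 1980.9^2 = 3.924e+06
Step 2: n*m = 2.059e+25*8.985e-26 = 1.85
Step 3: P = (1/3)*1.85*3.924e+06 = 2.42e+06 Pa

2.42e+06


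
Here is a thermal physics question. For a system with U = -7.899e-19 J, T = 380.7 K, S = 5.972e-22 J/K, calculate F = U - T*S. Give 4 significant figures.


Step 1: T*S = 380.7 * 5.972e-22 = 2.274e-19 J
Step 2: F = U - T*S = -7.899e-19 - 2.274e-19
Step 3: F = -1.017e-18 J

-1.017e-18


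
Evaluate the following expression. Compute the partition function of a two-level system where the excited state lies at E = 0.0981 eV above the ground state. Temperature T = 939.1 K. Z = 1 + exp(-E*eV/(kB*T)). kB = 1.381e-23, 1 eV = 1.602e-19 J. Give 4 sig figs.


Step 1: Compute beta*E = E*eV/(kB*T) = 0.0981*1.602e-19/(1.381e-23*939.1) = 1.212
Step 2: exp(-beta*E) = exp(-1.212) = 0.2977
Step 3: Z = 1 + 0.2977 = 1.298

1.298


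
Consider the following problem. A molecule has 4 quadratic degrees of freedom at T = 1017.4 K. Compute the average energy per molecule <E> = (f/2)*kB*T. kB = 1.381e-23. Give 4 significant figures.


Step 1: f/2 = 4/2 = 2
Step 2: kB*T = 1.381e-23 * 1017.4 = 1.405e-20
Step 3: <E> = 2 * 1.405e-20 = 2.81e-20 J

2.81e-20


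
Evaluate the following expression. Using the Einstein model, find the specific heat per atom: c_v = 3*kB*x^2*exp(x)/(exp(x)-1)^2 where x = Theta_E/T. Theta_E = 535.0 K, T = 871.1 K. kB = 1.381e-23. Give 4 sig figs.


Step 1: x = Theta_E/T = 535.0/871.1 = 0.6142
Step 2: x^2 = 0.3772
Step 3: exp(x) = 1.848
Step 4: c_v = 3*1.381e-23*0.3772*1.848/(1.848-1)^2 = 4.015e-23

4.015e-23


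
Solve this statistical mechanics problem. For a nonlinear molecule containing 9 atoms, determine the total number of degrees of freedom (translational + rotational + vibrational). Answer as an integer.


Step 1: Translational DOF = 3
Step 2: Rotational DOF (nonlinear) = 3
Step 3: Vibrational DOF = 3*9 - 6 = 21
Step 4: Total = 3 + 3 + 21 = 27

27


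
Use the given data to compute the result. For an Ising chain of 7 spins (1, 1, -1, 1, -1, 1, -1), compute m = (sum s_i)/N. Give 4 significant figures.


Step 1: Count up spins (+1): 4, down spins (-1): 3
Step 2: Total magnetization M = 4 - 3 = 1
Step 3: m = M/N = 1/7 = 0.1429

0.1429


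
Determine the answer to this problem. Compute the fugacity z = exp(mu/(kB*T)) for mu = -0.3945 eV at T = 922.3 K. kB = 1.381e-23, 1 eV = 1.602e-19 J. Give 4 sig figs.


Step 1: Convert mu to Joules: -0.3945*1.602e-19 = -6.32e-20 J
Step 2: kB*T = 1.381e-23*922.3 = 1.274e-20 J
Step 3: mu/(kB*T) = -4.962
Step 4: z = exp(-4.962) = 0.007

0.007


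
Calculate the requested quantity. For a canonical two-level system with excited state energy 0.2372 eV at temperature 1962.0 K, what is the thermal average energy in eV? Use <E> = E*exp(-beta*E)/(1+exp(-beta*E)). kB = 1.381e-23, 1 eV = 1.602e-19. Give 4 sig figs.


Step 1: beta*E = 0.2372*1.602e-19/(1.381e-23*1962.0) = 1.402
Step 2: exp(-beta*E) = 0.246
Step 3: <E> = 0.2372*0.246/(1+0.246) = 0.04683 eV

0.04683


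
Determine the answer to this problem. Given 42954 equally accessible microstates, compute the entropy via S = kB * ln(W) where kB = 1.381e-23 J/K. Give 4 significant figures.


Step 1: ln(W) = ln(42954) = 10.67
Step 2: S = kB * ln(W) = 1.381e-23 * 10.67
Step 3: S = 1.473e-22 J/K

1.473e-22


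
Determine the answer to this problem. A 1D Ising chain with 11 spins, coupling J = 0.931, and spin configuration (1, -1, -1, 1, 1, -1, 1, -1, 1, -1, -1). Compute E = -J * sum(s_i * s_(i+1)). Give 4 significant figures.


Step 1: Nearest-neighbor products: -1, 1, -1, 1, -1, -1, -1, -1, -1, 1
Step 2: Sum of products = -4
Step 3: E = -0.931 * -4 = 3.724

3.724


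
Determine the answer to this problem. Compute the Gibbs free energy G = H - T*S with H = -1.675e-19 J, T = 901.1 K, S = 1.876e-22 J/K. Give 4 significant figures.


Step 1: T*S = 901.1 * 1.876e-22 = 1.69e-19 J
Step 2: G = H - T*S = -1.675e-19 - 1.69e-19
Step 3: G = -3.365e-19 J

-3.365e-19


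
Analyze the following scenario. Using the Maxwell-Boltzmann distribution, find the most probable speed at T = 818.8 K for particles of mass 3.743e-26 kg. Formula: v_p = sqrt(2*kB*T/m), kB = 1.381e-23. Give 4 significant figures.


Step 1: Numerator = 2*kB*T = 2*1.381e-23*818.8 = 2.262e-20
Step 2: Ratio = 2.262e-20 / 3.743e-26 = 6.042e+05
Step 3: v_p = sqrt(6.042e+05) = 777.3 m/s

777.3


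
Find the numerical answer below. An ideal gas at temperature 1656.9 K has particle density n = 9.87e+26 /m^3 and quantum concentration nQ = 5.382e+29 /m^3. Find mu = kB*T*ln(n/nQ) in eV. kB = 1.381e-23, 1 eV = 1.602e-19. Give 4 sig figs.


Step 1: n/nQ = 9.87e+26/5.382e+29 = 0.001834
Step 2: ln(n/nQ) = -6.301
Step 3: mu = kB*T*ln(n/nQ) = 2.288e-20*-6.301 = -1.442e-19 J
Step 4: Convert to eV: -1.442e-19/1.602e-19 = -0.9 eV

-0.9


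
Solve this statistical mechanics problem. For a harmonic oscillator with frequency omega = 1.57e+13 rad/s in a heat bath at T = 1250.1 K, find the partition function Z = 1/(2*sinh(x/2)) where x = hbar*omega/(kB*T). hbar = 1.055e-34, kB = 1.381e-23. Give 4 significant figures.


Step 1: Compute x = hbar*omega/(kB*T) = 1.055e-34*1.57e+13/(1.381e-23*1250.1) = 0.09594
Step 2: x/2 = 0.04797
Step 3: sinh(x/2) = 0.04799
Step 4: Z = 1/(2*0.04799) = 10.42

10.42


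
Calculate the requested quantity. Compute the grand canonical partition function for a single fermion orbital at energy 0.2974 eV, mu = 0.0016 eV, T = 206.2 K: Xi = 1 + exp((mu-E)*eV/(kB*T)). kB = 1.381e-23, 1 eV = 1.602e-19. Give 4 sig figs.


Step 1: (mu - E) = 0.0016 - 0.2974 = -0.2958 eV
Step 2: x = (mu-E)*eV/(kB*T) = -0.2958*1.602e-19/(1.381e-23*206.2) = -16.64
Step 3: exp(x) = 5.928e-08
Step 4: Xi = 1 + 5.928e-08 = 1

1


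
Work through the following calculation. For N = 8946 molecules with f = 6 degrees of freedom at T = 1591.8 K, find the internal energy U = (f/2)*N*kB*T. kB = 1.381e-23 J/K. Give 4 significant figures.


Step 1: f/2 = 6/2 = 3.0
Step 2: N*kB*T = 8946*1.381e-23*1591.8 = 1.967e-16
Step 3: U = 3.0 * 1.967e-16 = 5.9e-16 J

5.9e-16


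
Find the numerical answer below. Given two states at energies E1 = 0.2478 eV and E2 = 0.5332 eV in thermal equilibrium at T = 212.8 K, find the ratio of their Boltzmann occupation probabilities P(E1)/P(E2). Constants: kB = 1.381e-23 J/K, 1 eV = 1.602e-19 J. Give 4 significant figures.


Step 1: Compute energy difference dE = E1 - E2 = 0.2478 - 0.5332 = -0.2854 eV
Step 2: Convert to Joules: dE_J = -0.2854 * 1.602e-19 = -4.572e-20 J
Step 3: Compute exponent = -dE_J / (kB * T) = -(-4.572e-20) / (1.381e-23 * 212.8) = 15.56
Step 4: P(E1)/P(E2) = exp(15.56) = 5.711e+06

5.711e+06


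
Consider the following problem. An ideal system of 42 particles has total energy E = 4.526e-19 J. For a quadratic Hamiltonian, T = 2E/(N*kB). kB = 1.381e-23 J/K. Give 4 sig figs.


Step 1: Numerator = 2*E = 2*4.526e-19 = 9.052e-19 J
Step 2: Denominator = N*kB = 42*1.381e-23 = 5.8e-22
Step 3: T = 9.052e-19 / 5.8e-22 = 1561 K

1561


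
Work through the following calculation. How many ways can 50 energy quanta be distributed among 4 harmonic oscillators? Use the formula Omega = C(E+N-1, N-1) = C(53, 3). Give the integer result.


Step 1: Use binomial coefficient C(53, 3)
Step 2: Numerator = 53! / 50!
Step 3: Denominator = 3!
Step 4: Omega = 23426

23426


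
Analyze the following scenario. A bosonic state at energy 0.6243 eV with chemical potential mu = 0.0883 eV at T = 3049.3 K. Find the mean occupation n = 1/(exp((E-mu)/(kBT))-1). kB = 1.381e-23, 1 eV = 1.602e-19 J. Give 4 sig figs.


Step 1: (E - mu) = 0.536 eV
Step 2: x = (E-mu)*eV/(kB*T) = 0.536*1.602e-19/(1.381e-23*3049.3) = 2.039
Step 3: exp(x) = 7.684
Step 4: n = 1/(exp(x)-1) = 0.1496

0.1496


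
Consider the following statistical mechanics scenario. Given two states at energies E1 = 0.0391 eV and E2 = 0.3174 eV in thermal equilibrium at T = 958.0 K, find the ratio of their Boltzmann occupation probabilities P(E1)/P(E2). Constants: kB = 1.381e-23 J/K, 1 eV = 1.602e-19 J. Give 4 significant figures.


Step 1: Compute energy difference dE = E1 - E2 = 0.0391 - 0.3174 = -0.2783 eV
Step 2: Convert to Joules: dE_J = -0.2783 * 1.602e-19 = -4.458e-20 J
Step 3: Compute exponent = -dE_J / (kB * T) = -(-4.458e-20) / (1.381e-23 * 958.0) = 3.37
Step 4: P(E1)/P(E2) = exp(3.37) = 29.08

29.08


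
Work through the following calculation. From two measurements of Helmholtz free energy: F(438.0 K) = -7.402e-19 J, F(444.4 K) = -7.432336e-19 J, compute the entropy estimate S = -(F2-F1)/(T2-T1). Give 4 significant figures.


Step 1: dF = F2 - F1 = -7.432336e-19 - (-7.402e-19) = -3.0336e-21 J
Step 2: dT = T2 - T1 = 444.4 - 438.0 = 6.4 K
Step 3: S = -dF/dT = -(-3.0336e-21)/6.4 = 4.74e-22 J/K

4.74e-22


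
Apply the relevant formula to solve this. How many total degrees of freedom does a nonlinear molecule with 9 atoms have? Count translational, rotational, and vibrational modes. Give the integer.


Step 1: Translational DOF = 3
Step 2: Rotational DOF (nonlinear) = 3
Step 3: Vibrational DOF = 3*9 - 6 = 21
Step 4: Total = 3 + 3 + 21 = 27

27


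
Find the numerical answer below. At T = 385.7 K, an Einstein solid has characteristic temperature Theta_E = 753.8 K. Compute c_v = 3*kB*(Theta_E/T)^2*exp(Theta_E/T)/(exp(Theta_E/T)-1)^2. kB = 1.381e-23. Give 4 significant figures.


Step 1: x = Theta_E/T = 753.8/385.7 = 1.954
Step 2: x^2 = 3.82
Step 3: exp(x) = 7.059
Step 4: c_v = 3*1.381e-23*3.82*7.059/(7.059-1)^2 = 3.043e-23

3.043e-23


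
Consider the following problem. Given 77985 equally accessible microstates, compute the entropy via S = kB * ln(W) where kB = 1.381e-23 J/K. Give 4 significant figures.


Step 1: ln(W) = ln(77985) = 11.26
Step 2: S = kB * ln(W) = 1.381e-23 * 11.26
Step 3: S = 1.556e-22 J/K

1.556e-22


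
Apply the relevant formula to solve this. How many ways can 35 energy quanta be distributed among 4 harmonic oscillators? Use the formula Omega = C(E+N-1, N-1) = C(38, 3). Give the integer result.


Step 1: Use binomial coefficient C(38, 3)
Step 2: Numerator = 38! / 35!
Step 3: Denominator = 3!
Step 4: Omega = 8436

8436


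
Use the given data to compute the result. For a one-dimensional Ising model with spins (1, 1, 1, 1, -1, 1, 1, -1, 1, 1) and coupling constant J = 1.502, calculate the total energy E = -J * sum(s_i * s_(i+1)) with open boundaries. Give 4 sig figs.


Step 1: Nearest-neighbor products: 1, 1, 1, -1, -1, 1, -1, -1, 1
Step 2: Sum of products = 1
Step 3: E = -1.502 * 1 = -1.502

-1.502


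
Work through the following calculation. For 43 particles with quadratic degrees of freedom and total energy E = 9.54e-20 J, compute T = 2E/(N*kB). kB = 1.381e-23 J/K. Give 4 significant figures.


Step 1: Numerator = 2*E = 2*9.54e-20 = 1.908e-19 J
Step 2: Denominator = N*kB = 43*1.381e-23 = 5.938e-22
Step 3: T = 1.908e-19 / 5.938e-22 = 321.3 K

321.3


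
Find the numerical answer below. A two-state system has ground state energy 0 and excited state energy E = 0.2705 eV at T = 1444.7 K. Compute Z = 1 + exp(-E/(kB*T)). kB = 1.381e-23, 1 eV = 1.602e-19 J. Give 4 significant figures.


Step 1: Compute beta*E = E*eV/(kB*T) = 0.2705*1.602e-19/(1.381e-23*1444.7) = 2.172
Step 2: exp(-beta*E) = exp(-2.172) = 0.114
Step 3: Z = 1 + 0.114 = 1.114

1.114


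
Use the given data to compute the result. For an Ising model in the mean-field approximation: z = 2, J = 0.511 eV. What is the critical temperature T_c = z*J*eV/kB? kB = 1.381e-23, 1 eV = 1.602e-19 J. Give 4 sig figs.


Step 1: z*J = 2*0.511 = 1.022 eV
Step 2: Convert to Joules: 1.022*1.602e-19 = 1.637e-19 J
Step 3: T_c = 1.637e-19 / 1.381e-23 = 1.186e+04 K

1.186e+04


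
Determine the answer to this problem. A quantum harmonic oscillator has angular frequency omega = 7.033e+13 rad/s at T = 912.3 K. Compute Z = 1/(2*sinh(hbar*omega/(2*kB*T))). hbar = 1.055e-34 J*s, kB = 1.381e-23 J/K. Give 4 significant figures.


Step 1: Compute x = hbar*omega/(kB*T) = 1.055e-34*7.033e+13/(1.381e-23*912.3) = 0.5889
Step 2: x/2 = 0.2945
Step 3: sinh(x/2) = 0.2987
Step 4: Z = 1/(2*0.2987) = 1.674

1.674


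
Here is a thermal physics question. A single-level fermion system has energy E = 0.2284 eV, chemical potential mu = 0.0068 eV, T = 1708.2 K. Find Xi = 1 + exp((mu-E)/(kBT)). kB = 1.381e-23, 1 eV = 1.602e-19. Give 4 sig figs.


Step 1: (mu - E) = 0.0068 - 0.2284 = -0.2216 eV
Step 2: x = (mu-E)*eV/(kB*T) = -0.2216*1.602e-19/(1.381e-23*1708.2) = -1.505
Step 3: exp(x) = 0.222
Step 4: Xi = 1 + 0.222 = 1.222

1.222


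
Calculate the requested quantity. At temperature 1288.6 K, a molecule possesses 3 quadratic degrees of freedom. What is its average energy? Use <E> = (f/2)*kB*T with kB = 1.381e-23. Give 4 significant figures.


Step 1: f/2 = 3/2 = 1.5
Step 2: kB*T = 1.381e-23 * 1288.6 = 1.78e-20
Step 3: <E> = 1.5 * 1.78e-20 = 2.669e-20 J

2.669e-20


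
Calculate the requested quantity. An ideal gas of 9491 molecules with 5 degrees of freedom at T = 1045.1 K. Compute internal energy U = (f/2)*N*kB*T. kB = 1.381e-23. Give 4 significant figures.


Step 1: f/2 = 5/2 = 2.5
Step 2: N*kB*T = 9491*1.381e-23*1045.1 = 1.37e-16
Step 3: U = 2.5 * 1.37e-16 = 3.425e-16 J

3.425e-16


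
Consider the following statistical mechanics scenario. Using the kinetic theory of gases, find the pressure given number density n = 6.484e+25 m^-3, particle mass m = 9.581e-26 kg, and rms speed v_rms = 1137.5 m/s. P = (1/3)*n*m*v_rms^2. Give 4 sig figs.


Step 1: v_rms^2 = 1137.5^2 = 1.294e+06
Step 2: n*m = 6.484e+25*9.581e-26 = 6.212
Step 3: P = (1/3)*6.212*1.294e+06 = 2.679e+06 Pa

2.679e+06


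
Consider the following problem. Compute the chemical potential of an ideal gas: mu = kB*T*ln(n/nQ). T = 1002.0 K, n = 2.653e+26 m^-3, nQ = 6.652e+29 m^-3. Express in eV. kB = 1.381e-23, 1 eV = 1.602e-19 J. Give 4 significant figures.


Step 1: n/nQ = 2.653e+26/6.652e+29 = 0.0003988
Step 2: ln(n/nQ) = -7.827
Step 3: mu = kB*T*ln(n/nQ) = 1.384e-20*-7.827 = -1.083e-19 J
Step 4: Convert to eV: -1.083e-19/1.602e-19 = -0.6761 eV

-0.6761


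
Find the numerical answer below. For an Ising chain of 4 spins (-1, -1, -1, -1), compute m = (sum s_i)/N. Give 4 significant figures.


Step 1: Count up spins (+1): 0, down spins (-1): 4
Step 2: Total magnetization M = 0 - 4 = -4
Step 3: m = M/N = -4/4 = -1

-1


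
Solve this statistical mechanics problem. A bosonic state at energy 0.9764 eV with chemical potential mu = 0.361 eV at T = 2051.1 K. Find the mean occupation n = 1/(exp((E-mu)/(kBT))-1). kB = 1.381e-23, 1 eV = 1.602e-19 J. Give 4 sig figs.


Step 1: (E - mu) = 0.6154 eV
Step 2: x = (E-mu)*eV/(kB*T) = 0.6154*1.602e-19/(1.381e-23*2051.1) = 3.48
Step 3: exp(x) = 32.48
Step 4: n = 1/(exp(x)-1) = 0.03177

0.03177


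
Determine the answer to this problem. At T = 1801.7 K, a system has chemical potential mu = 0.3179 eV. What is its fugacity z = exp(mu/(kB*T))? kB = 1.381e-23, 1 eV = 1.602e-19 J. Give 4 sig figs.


Step 1: Convert mu to Joules: 0.3179*1.602e-19 = 5.093e-20 J
Step 2: kB*T = 1.381e-23*1801.7 = 2.488e-20 J
Step 3: mu/(kB*T) = 2.047
Step 4: z = exp(2.047) = 7.743

7.743


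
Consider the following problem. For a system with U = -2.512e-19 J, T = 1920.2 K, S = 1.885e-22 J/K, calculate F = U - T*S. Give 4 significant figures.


Step 1: T*S = 1920.2 * 1.885e-22 = 3.62e-19 J
Step 2: F = U - T*S = -2.512e-19 - 3.62e-19
Step 3: F = -6.132e-19 J

-6.132e-19


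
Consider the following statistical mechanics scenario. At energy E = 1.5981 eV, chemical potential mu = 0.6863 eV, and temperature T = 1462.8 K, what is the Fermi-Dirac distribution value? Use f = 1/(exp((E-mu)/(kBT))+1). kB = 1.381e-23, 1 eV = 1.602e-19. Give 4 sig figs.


Step 1: (E - mu) = 1.5981 - 0.6863 = 0.9118 eV
Step 2: Convert: (E-mu)*eV = 1.461e-19 J
Step 3: x = (E-mu)*eV/(kB*T) = 7.231
Step 4: f = 1/(exp(7.231)+1) = 0.0007235

0.0007235


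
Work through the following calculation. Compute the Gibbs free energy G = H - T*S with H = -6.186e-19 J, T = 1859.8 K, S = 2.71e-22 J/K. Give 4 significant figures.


Step 1: T*S = 1859.8 * 2.71e-22 = 5.04e-19 J
Step 2: G = H - T*S = -6.186e-19 - 5.04e-19
Step 3: G = -1.123e-18 J

-1.123e-18


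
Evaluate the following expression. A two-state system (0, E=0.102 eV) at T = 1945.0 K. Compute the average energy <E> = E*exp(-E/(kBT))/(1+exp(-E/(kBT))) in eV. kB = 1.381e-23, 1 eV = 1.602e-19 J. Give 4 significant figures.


Step 1: beta*E = 0.102*1.602e-19/(1.381e-23*1945.0) = 0.6083
Step 2: exp(-beta*E) = 0.5443
Step 3: <E> = 0.102*0.5443/(1+0.5443) = 0.03595 eV

0.03595


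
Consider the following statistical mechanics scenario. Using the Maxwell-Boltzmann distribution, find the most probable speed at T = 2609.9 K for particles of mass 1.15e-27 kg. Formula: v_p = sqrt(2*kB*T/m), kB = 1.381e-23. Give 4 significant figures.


Step 1: Numerator = 2*kB*T = 2*1.381e-23*2609.9 = 7.209e-20
Step 2: Ratio = 7.209e-20 / 1.15e-27 = 6.268e+07
Step 3: v_p = sqrt(6.268e+07) = 7917 m/s

7917


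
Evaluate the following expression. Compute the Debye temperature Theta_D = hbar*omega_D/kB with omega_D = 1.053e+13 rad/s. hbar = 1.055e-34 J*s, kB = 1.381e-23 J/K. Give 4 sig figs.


Step 1: hbar*omega_D = 1.055e-34 * 1.053e+13 = 1.111e-21 J
Step 2: Theta_D = 1.111e-21 / 1.381e-23
Step 3: Theta_D = 80.44 K

80.44


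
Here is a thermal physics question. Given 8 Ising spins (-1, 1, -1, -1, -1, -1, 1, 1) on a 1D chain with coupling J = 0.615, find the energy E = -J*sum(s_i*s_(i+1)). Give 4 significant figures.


Step 1: Nearest-neighbor products: -1, -1, 1, 1, 1, -1, 1
Step 2: Sum of products = 1
Step 3: E = -0.615 * 1 = -0.615

-0.615


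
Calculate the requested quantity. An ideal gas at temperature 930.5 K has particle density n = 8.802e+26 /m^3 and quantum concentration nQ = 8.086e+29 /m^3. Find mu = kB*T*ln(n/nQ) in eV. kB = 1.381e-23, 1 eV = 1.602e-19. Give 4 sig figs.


Step 1: n/nQ = 8.802e+26/8.086e+29 = 0.001089
Step 2: ln(n/nQ) = -6.823
Step 3: mu = kB*T*ln(n/nQ) = 1.285e-20*-6.823 = -8.768e-20 J
Step 4: Convert to eV: -8.768e-20/1.602e-19 = -0.5473 eV

-0.5473


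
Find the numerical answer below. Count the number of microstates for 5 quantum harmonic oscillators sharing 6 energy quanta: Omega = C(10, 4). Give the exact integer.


Step 1: Use binomial coefficient C(10, 4)
Step 2: Numerator = 10! / 6!
Step 3: Denominator = 4!
Step 4: Omega = 210

210


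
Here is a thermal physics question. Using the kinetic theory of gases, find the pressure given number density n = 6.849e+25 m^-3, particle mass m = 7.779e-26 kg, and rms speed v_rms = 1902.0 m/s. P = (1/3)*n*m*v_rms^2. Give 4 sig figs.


Step 1: v_rms^2 = 1902.0^2 = 3.618e+06
Step 2: n*m = 6.849e+25*7.779e-26 = 5.328
Step 3: P = (1/3)*5.328*3.618e+06 = 6.425e+06 Pa

6.425e+06


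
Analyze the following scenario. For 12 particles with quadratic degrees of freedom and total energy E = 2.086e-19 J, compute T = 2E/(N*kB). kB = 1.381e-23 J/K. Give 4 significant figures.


Step 1: Numerator = 2*E = 2*2.086e-19 = 4.172e-19 J
Step 2: Denominator = N*kB = 12*1.381e-23 = 1.657e-22
Step 3: T = 4.172e-19 / 1.657e-22 = 2517 K

2517


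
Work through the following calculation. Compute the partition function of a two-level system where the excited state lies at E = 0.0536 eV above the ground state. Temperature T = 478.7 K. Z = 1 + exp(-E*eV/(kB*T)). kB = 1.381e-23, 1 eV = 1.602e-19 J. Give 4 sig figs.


Step 1: Compute beta*E = E*eV/(kB*T) = 0.0536*1.602e-19/(1.381e-23*478.7) = 1.299
Step 2: exp(-beta*E) = exp(-1.299) = 0.2728
Step 3: Z = 1 + 0.2728 = 1.273

1.273


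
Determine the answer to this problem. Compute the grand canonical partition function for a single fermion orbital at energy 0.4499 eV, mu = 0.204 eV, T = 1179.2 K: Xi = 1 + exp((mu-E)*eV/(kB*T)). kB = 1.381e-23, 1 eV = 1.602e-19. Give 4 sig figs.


Step 1: (mu - E) = 0.204 - 0.4499 = -0.2459 eV
Step 2: x = (mu-E)*eV/(kB*T) = -0.2459*1.602e-19/(1.381e-23*1179.2) = -2.419
Step 3: exp(x) = 0.08901
Step 4: Xi = 1 + 0.08901 = 1.089

1.089


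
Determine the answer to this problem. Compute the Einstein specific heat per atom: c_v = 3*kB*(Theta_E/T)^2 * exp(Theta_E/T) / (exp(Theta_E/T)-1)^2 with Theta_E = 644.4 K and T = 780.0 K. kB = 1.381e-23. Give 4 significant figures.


Step 1: x = Theta_E/T = 644.4/780.0 = 0.8262
Step 2: x^2 = 0.6825
Step 3: exp(x) = 2.285
Step 4: c_v = 3*1.381e-23*0.6825*2.285/(2.285-1)^2 = 3.915e-23

3.915e-23


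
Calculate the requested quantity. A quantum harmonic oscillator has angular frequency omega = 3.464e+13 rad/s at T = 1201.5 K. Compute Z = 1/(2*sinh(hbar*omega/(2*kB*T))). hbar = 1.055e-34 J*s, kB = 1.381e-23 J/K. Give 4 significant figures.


Step 1: Compute x = hbar*omega/(kB*T) = 1.055e-34*3.464e+13/(1.381e-23*1201.5) = 0.2202
Step 2: x/2 = 0.1101
Step 3: sinh(x/2) = 0.1103
Step 4: Z = 1/(2*0.1103) = 4.531

4.531


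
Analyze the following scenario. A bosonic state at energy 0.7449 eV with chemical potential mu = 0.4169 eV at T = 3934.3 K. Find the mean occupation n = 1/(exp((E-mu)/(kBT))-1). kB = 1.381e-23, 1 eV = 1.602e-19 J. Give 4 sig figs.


Step 1: (E - mu) = 0.328 eV
Step 2: x = (E-mu)*eV/(kB*T) = 0.328*1.602e-19/(1.381e-23*3934.3) = 0.9671
Step 3: exp(x) = 2.63
Step 4: n = 1/(exp(x)-1) = 0.6134

0.6134


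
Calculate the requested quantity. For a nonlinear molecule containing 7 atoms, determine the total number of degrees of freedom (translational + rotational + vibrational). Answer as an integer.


Step 1: Translational DOF = 3
Step 2: Rotational DOF (nonlinear) = 3
Step 3: Vibrational DOF = 3*7 - 6 = 15
Step 4: Total = 3 + 3 + 15 = 21

21


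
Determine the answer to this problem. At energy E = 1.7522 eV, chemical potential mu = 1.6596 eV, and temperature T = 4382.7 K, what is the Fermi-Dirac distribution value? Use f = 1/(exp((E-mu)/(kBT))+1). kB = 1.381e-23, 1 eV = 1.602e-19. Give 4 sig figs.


Step 1: (E - mu) = 1.7522 - 1.6596 = 0.0926 eV
Step 2: Convert: (E-mu)*eV = 1.483e-20 J
Step 3: x = (E-mu)*eV/(kB*T) = 0.2451
Step 4: f = 1/(exp(0.2451)+1) = 0.439

0.439


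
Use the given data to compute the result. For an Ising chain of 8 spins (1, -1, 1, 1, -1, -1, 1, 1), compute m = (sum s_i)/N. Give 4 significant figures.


Step 1: Count up spins (+1): 5, down spins (-1): 3
Step 2: Total magnetization M = 5 - 3 = 2
Step 3: m = M/N = 2/8 = 0.25

0.25


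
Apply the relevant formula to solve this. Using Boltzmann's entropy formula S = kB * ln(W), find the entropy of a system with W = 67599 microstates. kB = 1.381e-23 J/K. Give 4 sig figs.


Step 1: ln(W) = ln(67599) = 11.12
Step 2: S = kB * ln(W) = 1.381e-23 * 11.12
Step 3: S = 1.536e-22 J/K

1.536e-22


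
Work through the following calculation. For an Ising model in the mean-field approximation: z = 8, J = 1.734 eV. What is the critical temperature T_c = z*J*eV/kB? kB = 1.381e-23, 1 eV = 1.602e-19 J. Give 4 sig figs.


Step 1: z*J = 8*1.734 = 13.87 eV
Step 2: Convert to Joules: 13.87*1.602e-19 = 2.222e-18 J
Step 3: T_c = 2.222e-18 / 1.381e-23 = 1.609e+05 K

1.609e+05


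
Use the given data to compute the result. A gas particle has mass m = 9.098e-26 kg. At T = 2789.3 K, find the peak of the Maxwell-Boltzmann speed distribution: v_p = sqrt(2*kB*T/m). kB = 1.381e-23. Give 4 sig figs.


Step 1: Numerator = 2*kB*T = 2*1.381e-23*2789.3 = 7.704e-20
Step 2: Ratio = 7.704e-20 / 9.098e-26 = 8.468e+05
Step 3: v_p = sqrt(8.468e+05) = 920.2 m/s

920.2


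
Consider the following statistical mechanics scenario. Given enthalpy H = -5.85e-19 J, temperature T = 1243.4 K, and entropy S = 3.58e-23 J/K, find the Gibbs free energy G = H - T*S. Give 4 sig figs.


Step 1: T*S = 1243.4 * 3.58e-23 = 4.451e-20 J
Step 2: G = H - T*S = -5.85e-19 - 4.451e-20
Step 3: G = -6.295e-19 J

-6.295e-19


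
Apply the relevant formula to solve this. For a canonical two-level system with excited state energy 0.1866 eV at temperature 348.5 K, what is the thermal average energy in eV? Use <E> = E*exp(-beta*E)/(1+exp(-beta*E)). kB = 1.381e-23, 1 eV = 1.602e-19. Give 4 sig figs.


Step 1: beta*E = 0.1866*1.602e-19/(1.381e-23*348.5) = 6.211
Step 2: exp(-beta*E) = 0.002007
Step 3: <E> = 0.1866*0.002007/(1+0.002007) = 0.0003737 eV

0.0003737


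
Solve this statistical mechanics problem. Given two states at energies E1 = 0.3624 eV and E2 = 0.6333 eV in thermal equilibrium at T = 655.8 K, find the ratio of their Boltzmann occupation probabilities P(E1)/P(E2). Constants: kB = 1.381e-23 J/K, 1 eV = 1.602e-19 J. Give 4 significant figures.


Step 1: Compute energy difference dE = E1 - E2 = 0.3624 - 0.6333 = -0.2709 eV
Step 2: Convert to Joules: dE_J = -0.2709 * 1.602e-19 = -4.34e-20 J
Step 3: Compute exponent = -dE_J / (kB * T) = -(-4.34e-20) / (1.381e-23 * 655.8) = 4.792
Step 4: P(E1)/P(E2) = exp(4.792) = 120.5

120.5


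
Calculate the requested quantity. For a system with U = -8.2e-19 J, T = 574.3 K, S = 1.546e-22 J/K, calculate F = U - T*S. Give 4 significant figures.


Step 1: T*S = 574.3 * 1.546e-22 = 8.879e-20 J
Step 2: F = U - T*S = -8.2e-19 - 8.879e-20
Step 3: F = -9.088e-19 J

-9.088e-19


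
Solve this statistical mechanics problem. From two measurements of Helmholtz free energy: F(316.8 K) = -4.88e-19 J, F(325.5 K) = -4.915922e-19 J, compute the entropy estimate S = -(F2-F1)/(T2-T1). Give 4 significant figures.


Step 1: dF = F2 - F1 = -4.915922e-19 - (-4.88e-19) = -3.5922e-21 J
Step 2: dT = T2 - T1 = 325.5 - 316.8 = 8.7 K
Step 3: S = -dF/dT = -(-3.5922e-21)/8.7 = 4.129e-22 J/K

4.129e-22


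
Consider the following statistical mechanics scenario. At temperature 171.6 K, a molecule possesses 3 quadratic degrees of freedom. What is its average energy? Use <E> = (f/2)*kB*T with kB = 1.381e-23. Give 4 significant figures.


Step 1: f/2 = 3/2 = 1.5
Step 2: kB*T = 1.381e-23 * 171.6 = 2.37e-21
Step 3: <E> = 1.5 * 2.37e-21 = 3.555e-21 J

3.555e-21


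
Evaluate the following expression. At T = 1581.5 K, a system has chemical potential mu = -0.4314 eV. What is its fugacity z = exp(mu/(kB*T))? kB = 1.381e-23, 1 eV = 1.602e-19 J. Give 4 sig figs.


Step 1: Convert mu to Joules: -0.4314*1.602e-19 = -6.911e-20 J
Step 2: kB*T = 1.381e-23*1581.5 = 2.184e-20 J
Step 3: mu/(kB*T) = -3.164
Step 4: z = exp(-3.164) = 0.04224

0.04224


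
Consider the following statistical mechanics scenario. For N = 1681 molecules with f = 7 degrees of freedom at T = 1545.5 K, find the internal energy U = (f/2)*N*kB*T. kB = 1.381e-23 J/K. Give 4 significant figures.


Step 1: f/2 = 7/2 = 3.5
Step 2: N*kB*T = 1681*1.381e-23*1545.5 = 3.588e-17
Step 3: U = 3.5 * 3.588e-17 = 1.256e-16 J

1.256e-16


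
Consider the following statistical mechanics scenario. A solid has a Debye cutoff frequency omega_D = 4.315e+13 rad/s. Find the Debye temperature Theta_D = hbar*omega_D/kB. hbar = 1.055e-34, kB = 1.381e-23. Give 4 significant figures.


Step 1: hbar*omega_D = 1.055e-34 * 4.315e+13 = 4.552e-21 J
Step 2: Theta_D = 4.552e-21 / 1.381e-23
Step 3: Theta_D = 329.6 K

329.6


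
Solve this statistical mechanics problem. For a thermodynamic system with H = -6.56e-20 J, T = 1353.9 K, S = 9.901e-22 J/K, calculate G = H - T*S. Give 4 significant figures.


Step 1: T*S = 1353.9 * 9.901e-22 = 1.34e-18 J
Step 2: G = H - T*S = -6.56e-20 - 1.34e-18
Step 3: G = -1.406e-18 J

-1.406e-18


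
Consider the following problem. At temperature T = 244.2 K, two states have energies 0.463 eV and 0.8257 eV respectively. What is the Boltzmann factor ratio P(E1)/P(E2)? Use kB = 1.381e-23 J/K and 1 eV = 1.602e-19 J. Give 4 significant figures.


Step 1: Compute energy difference dE = E1 - E2 = 0.463 - 0.8257 = -0.3627 eV
Step 2: Convert to Joules: dE_J = -0.3627 * 1.602e-19 = -5.81e-20 J
Step 3: Compute exponent = -dE_J / (kB * T) = -(-5.81e-20) / (1.381e-23 * 244.2) = 17.23
Step 4: P(E1)/P(E2) = exp(17.23) = 3.038e+07

3.038e+07


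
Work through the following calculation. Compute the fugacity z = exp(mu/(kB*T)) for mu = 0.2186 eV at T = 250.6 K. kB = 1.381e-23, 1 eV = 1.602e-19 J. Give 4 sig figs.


Step 1: Convert mu to Joules: 0.2186*1.602e-19 = 3.502e-20 J
Step 2: kB*T = 1.381e-23*250.6 = 3.461e-21 J
Step 3: mu/(kB*T) = 10.12
Step 4: z = exp(10.12) = 2.481e+04

2.481e+04


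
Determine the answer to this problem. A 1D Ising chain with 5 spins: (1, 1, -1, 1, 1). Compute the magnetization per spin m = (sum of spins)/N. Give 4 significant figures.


Step 1: Count up spins (+1): 4, down spins (-1): 1
Step 2: Total magnetization M = 4 - 1 = 3
Step 3: m = M/N = 3/5 = 0.6

0.6


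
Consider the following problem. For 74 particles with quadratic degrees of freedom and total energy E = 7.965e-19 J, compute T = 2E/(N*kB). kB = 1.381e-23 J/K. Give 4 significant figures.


Step 1: Numerator = 2*E = 2*7.965e-19 = 1.593e-18 J
Step 2: Denominator = N*kB = 74*1.381e-23 = 1.022e-21
Step 3: T = 1.593e-18 / 1.022e-21 = 1559 K

1559


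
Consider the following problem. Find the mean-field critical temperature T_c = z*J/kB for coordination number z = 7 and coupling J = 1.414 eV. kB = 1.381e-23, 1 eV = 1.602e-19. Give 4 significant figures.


Step 1: z*J = 7*1.414 = 9.898 eV
Step 2: Convert to Joules: 9.898*1.602e-19 = 1.586e-18 J
Step 3: T_c = 1.586e-18 / 1.381e-23 = 1.148e+05 K

1.148e+05


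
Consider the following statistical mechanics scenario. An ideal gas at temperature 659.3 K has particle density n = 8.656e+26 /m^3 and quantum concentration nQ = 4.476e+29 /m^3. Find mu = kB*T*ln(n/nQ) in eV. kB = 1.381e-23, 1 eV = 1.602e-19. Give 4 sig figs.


Step 1: n/nQ = 8.656e+26/4.476e+29 = 0.001934
Step 2: ln(n/nQ) = -6.248
Step 3: mu = kB*T*ln(n/nQ) = 9.105e-21*-6.248 = -5.689e-20 J
Step 4: Convert to eV: -5.689e-20/1.602e-19 = -0.3551 eV

-0.3551


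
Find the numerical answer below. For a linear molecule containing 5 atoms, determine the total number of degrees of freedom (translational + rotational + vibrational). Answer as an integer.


Step 1: Translational DOF = 3
Step 2: Rotational DOF (linear) = 2
Step 3: Vibrational DOF = 3*5 - 5 = 10
Step 4: Total = 3 + 2 + 10 = 15

15


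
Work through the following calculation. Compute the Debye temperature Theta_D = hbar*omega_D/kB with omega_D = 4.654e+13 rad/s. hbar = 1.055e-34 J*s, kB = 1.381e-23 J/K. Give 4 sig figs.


Step 1: hbar*omega_D = 1.055e-34 * 4.654e+13 = 4.91e-21 J
Step 2: Theta_D = 4.91e-21 / 1.381e-23
Step 3: Theta_D = 355.5 K

355.5


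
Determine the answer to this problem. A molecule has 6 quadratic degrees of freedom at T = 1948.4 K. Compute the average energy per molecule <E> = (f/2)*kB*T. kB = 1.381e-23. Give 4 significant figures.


Step 1: f/2 = 6/2 = 3
Step 2: kB*T = 1.381e-23 * 1948.4 = 2.691e-20
Step 3: <E> = 3 * 2.691e-20 = 8.072e-20 J

8.072e-20


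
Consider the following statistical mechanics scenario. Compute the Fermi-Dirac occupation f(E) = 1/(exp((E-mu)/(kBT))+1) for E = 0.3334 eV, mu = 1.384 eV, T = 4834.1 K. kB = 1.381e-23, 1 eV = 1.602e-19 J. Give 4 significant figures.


Step 1: (E - mu) = 0.3334 - 1.384 = -1.051 eV
Step 2: Convert: (E-mu)*eV = -1.683e-19 J
Step 3: x = (E-mu)*eV/(kB*T) = -2.521
Step 4: f = 1/(exp(-2.521)+1) = 0.9256

0.9256
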